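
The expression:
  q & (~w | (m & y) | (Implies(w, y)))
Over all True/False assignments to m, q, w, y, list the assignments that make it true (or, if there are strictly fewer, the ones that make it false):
is true only for:
  m=False, q=True, w=False, y=False;
  m=False, q=True, w=False, y=True;
  m=False, q=True, w=True, y=True;
  m=True, q=True, w=False, y=False;
  m=True, q=True, w=False, y=True;
  m=True, q=True, w=True, y=True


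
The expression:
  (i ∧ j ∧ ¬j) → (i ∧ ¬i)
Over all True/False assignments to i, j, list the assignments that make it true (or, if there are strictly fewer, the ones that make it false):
is always true.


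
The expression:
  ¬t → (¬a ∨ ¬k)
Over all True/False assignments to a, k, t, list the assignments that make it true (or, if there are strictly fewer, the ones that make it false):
is false only for:
  a=True, k=True, t=False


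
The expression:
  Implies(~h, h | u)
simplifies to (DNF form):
h | u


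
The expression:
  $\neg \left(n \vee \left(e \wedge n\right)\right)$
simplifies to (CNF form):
$\neg n$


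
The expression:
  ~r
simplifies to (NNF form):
~r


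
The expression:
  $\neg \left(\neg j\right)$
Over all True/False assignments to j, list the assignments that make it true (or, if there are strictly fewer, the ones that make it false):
is true only for:
  j=True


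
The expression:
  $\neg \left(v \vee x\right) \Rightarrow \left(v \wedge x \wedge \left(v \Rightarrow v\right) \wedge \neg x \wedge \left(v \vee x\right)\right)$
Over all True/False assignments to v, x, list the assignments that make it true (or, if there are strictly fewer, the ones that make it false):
is false only for:
  v=False, x=False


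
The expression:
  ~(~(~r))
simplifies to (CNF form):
~r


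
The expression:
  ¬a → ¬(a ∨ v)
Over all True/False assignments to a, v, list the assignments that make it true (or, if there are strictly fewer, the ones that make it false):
is false only for:
  a=False, v=True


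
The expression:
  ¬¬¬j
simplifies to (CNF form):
¬j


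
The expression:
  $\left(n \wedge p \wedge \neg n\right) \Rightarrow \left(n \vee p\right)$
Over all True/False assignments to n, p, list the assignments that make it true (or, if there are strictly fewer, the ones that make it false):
is always true.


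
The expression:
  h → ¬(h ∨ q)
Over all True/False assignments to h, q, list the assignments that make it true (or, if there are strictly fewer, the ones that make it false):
is true only for:
  h=False, q=False;
  h=False, q=True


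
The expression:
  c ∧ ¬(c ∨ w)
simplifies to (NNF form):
False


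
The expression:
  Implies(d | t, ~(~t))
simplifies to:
t | ~d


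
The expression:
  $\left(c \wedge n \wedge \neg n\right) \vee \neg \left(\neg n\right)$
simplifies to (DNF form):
$n$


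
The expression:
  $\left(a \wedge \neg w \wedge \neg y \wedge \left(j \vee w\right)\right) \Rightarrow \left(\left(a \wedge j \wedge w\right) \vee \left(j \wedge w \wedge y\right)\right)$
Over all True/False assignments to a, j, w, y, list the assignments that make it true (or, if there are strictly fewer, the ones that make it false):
is false only for:
  a=True, j=True, w=False, y=False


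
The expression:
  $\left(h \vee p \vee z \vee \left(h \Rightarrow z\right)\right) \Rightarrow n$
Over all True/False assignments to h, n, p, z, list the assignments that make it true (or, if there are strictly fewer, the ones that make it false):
is true only for:
  h=False, n=True, p=False, z=False;
  h=False, n=True, p=False, z=True;
  h=False, n=True, p=True, z=False;
  h=False, n=True, p=True, z=True;
  h=True, n=True, p=False, z=False;
  h=True, n=True, p=False, z=True;
  h=True, n=True, p=True, z=False;
  h=True, n=True, p=True, z=True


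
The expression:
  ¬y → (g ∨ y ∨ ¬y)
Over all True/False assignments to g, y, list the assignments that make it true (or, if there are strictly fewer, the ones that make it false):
is always true.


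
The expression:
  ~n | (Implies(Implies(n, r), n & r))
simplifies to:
True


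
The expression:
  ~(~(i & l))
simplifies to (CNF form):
i & l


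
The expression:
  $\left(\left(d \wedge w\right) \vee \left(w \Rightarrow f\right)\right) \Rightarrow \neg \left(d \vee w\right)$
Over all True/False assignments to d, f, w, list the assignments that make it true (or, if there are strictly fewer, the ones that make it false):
is true only for:
  d=False, f=False, w=False;
  d=False, f=False, w=True;
  d=False, f=True, w=False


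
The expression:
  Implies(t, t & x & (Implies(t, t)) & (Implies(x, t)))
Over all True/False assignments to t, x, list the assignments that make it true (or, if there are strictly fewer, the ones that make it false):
is false only for:
  t=True, x=False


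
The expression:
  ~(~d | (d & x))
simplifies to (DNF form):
d & ~x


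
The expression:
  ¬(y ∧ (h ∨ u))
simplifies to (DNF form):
(¬h ∧ ¬u) ∨ ¬y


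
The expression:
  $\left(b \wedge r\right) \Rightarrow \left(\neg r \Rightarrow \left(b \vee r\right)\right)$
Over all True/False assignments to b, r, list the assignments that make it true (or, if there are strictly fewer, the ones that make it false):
is always true.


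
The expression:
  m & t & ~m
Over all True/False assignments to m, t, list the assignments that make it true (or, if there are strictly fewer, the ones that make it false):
is never true.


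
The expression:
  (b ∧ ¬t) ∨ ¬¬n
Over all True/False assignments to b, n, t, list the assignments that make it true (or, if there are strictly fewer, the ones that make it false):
is false only for:
  b=False, n=False, t=False;
  b=False, n=False, t=True;
  b=True, n=False, t=True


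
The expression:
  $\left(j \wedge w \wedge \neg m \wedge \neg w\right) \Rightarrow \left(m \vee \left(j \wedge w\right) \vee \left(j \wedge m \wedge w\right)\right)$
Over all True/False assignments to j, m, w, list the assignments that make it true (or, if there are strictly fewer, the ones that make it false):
is always true.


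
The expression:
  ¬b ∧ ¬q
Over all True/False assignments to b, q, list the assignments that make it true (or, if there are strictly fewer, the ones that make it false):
is true only for:
  b=False, q=False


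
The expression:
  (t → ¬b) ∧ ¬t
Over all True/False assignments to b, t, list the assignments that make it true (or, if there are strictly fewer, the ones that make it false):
is true only for:
  b=False, t=False;
  b=True, t=False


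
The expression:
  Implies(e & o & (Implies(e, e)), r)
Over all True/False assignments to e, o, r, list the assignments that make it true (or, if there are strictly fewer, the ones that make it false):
is false only for:
  e=True, o=True, r=False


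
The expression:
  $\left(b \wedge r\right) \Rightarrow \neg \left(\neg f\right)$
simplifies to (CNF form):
$f \vee \neg b \vee \neg r$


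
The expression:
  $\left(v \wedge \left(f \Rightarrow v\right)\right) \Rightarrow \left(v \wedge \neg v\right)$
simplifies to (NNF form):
$\neg v$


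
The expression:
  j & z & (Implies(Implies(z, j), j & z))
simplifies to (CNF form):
j & z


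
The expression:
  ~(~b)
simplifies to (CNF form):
b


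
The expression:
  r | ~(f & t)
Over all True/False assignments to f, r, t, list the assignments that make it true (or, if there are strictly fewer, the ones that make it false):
is false only for:
  f=True, r=False, t=True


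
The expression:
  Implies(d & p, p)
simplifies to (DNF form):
True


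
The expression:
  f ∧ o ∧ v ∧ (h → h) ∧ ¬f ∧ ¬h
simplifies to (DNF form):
False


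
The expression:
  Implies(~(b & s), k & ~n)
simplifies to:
(b & s) | (k & ~n)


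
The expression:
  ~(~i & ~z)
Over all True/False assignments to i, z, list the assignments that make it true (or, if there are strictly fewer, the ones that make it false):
is false only for:
  i=False, z=False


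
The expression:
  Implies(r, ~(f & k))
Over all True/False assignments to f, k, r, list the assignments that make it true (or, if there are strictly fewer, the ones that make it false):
is false only for:
  f=True, k=True, r=True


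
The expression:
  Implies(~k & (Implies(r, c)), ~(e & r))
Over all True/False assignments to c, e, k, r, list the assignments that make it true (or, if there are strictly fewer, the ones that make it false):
is false only for:
  c=True, e=True, k=False, r=True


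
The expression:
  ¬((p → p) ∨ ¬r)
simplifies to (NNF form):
False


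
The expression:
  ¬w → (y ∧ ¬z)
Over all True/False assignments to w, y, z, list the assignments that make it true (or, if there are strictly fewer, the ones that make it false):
is false only for:
  w=False, y=False, z=False;
  w=False, y=False, z=True;
  w=False, y=True, z=True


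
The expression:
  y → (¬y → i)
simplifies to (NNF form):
True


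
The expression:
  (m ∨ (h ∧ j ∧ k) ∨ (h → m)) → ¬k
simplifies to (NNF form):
(h ∧ ¬j ∧ ¬m) ∨ ¬k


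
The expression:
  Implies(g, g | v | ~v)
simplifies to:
True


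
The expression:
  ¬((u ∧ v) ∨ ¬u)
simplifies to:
u ∧ ¬v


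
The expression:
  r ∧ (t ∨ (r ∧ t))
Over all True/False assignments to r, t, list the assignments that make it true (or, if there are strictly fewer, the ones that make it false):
is true only for:
  r=True, t=True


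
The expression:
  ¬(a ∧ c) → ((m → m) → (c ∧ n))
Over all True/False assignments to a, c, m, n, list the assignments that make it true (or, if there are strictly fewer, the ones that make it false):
is true only for:
  a=False, c=True, m=False, n=True;
  a=False, c=True, m=True, n=True;
  a=True, c=True, m=False, n=False;
  a=True, c=True, m=False, n=True;
  a=True, c=True, m=True, n=False;
  a=True, c=True, m=True, n=True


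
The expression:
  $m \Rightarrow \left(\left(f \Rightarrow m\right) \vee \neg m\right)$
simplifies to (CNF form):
$\text{True}$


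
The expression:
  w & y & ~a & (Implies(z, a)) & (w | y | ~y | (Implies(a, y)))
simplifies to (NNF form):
w & y & ~a & ~z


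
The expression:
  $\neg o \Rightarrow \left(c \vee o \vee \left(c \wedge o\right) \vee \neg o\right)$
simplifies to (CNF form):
$\text{True}$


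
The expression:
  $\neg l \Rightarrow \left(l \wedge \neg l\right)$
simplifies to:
$l$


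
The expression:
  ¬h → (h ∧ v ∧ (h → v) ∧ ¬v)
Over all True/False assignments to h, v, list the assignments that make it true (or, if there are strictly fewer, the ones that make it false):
is true only for:
  h=True, v=False;
  h=True, v=True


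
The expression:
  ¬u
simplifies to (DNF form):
¬u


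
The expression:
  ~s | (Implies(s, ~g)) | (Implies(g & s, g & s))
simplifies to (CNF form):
True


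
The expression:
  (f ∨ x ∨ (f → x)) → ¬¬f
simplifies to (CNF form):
f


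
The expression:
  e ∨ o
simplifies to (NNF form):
e ∨ o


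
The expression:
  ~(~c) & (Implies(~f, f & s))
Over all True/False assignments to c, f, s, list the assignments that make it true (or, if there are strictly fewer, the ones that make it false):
is true only for:
  c=True, f=True, s=False;
  c=True, f=True, s=True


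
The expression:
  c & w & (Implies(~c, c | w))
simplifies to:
c & w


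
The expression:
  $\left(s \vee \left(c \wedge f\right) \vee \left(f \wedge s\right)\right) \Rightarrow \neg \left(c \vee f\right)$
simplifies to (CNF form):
$\left(\neg c \vee \neg f\right) \wedge \left(\neg c \vee \neg s\right) \wedge \left(\neg f \vee \neg s\right)$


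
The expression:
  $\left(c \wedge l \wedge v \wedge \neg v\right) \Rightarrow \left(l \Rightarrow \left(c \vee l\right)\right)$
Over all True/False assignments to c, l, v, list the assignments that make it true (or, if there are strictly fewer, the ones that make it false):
is always true.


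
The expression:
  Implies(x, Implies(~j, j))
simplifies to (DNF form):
j | ~x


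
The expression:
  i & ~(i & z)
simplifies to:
i & ~z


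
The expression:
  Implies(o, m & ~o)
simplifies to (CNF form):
~o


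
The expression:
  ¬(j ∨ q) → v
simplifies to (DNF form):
j ∨ q ∨ v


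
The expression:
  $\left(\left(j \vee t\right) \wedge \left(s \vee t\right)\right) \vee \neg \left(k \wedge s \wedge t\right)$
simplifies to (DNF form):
$\text{True}$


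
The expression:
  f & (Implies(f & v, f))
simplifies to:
f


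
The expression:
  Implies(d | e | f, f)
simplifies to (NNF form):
f | (~d & ~e)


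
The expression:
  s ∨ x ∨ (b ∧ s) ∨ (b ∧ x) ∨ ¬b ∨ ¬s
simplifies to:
True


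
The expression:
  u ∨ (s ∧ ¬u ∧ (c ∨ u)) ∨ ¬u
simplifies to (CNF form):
True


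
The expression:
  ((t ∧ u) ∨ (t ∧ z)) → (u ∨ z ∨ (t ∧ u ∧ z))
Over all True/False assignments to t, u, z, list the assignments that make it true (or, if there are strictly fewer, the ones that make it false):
is always true.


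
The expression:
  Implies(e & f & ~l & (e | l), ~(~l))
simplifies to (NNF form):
l | ~e | ~f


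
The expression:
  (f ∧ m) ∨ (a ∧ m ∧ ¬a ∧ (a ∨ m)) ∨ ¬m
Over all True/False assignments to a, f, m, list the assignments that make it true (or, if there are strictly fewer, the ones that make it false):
is false only for:
  a=False, f=False, m=True;
  a=True, f=False, m=True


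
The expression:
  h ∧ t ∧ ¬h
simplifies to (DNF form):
False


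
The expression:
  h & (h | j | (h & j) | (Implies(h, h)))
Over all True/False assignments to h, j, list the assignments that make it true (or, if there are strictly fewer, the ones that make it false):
is true only for:
  h=True, j=False;
  h=True, j=True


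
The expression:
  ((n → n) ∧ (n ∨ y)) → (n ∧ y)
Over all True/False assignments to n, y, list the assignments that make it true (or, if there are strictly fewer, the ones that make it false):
is true only for:
  n=False, y=False;
  n=True, y=True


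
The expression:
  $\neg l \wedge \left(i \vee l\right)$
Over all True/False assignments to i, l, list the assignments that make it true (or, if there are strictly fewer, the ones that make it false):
is true only for:
  i=True, l=False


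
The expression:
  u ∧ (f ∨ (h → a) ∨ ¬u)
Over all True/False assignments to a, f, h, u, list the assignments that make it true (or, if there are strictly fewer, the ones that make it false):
is true only for:
  a=False, f=False, h=False, u=True;
  a=False, f=True, h=False, u=True;
  a=False, f=True, h=True, u=True;
  a=True, f=False, h=False, u=True;
  a=True, f=False, h=True, u=True;
  a=True, f=True, h=False, u=True;
  a=True, f=True, h=True, u=True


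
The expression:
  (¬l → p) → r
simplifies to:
r ∨ (¬l ∧ ¬p)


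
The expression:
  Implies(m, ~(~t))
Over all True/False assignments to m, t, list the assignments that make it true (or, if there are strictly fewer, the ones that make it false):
is false only for:
  m=True, t=False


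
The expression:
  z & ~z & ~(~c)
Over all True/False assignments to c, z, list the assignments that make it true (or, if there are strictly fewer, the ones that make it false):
is never true.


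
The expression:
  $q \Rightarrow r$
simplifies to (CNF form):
$r \vee \neg q$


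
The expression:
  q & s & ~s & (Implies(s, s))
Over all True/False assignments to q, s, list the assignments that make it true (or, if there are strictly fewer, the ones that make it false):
is never true.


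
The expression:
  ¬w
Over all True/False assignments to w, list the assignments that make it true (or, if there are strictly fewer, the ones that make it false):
is true only for:
  w=False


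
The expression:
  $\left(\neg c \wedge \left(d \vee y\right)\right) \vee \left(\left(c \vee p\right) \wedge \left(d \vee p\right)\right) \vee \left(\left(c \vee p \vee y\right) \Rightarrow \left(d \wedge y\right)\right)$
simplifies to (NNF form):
$d \vee p \vee \neg c$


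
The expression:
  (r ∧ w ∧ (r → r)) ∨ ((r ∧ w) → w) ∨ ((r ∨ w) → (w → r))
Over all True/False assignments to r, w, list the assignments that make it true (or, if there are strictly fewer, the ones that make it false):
is always true.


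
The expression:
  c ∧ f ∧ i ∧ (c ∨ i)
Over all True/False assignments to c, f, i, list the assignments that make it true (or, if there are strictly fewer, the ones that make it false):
is true only for:
  c=True, f=True, i=True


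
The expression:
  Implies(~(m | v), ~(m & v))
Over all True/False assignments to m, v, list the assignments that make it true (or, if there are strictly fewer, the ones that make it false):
is always true.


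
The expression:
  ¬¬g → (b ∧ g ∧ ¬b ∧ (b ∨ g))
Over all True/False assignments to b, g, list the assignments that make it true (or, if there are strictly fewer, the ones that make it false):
is true only for:
  b=False, g=False;
  b=True, g=False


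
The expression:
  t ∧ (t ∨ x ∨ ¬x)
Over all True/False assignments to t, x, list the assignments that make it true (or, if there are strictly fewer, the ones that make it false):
is true only for:
  t=True, x=False;
  t=True, x=True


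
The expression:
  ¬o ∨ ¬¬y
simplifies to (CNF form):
y ∨ ¬o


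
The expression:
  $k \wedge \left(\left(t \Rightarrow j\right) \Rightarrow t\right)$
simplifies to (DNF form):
$k \wedge t$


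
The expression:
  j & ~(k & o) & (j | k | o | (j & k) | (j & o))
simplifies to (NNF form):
j & (~k | ~o)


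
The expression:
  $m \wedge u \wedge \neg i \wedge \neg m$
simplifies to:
$\text{False}$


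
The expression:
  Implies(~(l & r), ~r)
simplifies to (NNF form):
l | ~r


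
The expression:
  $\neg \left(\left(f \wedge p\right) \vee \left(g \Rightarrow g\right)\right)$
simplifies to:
$\text{False}$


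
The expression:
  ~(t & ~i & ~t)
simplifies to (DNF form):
True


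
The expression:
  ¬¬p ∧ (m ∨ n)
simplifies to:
p ∧ (m ∨ n)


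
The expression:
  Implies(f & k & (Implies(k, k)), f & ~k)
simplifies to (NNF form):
~f | ~k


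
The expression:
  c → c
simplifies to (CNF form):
True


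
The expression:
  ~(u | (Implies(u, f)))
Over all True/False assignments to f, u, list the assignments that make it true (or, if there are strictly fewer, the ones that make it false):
is never true.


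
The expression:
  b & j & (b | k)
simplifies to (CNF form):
b & j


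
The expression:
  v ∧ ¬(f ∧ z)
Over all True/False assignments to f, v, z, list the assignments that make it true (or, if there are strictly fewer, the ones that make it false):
is true only for:
  f=False, v=True, z=False;
  f=False, v=True, z=True;
  f=True, v=True, z=False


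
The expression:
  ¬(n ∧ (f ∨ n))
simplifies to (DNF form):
¬n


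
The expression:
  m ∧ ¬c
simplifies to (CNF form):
m ∧ ¬c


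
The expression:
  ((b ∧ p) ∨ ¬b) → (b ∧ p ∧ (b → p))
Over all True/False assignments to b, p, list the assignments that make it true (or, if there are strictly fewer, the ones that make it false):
is true only for:
  b=True, p=False;
  b=True, p=True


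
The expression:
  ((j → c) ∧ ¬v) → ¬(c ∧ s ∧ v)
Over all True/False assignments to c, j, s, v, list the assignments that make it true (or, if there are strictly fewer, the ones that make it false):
is always true.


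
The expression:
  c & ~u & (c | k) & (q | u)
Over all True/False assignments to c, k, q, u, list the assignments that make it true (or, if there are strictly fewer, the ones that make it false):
is true only for:
  c=True, k=False, q=True, u=False;
  c=True, k=True, q=True, u=False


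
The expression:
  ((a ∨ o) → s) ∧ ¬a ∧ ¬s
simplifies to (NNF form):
¬a ∧ ¬o ∧ ¬s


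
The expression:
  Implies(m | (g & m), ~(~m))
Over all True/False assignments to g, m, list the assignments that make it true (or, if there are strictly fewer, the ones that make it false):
is always true.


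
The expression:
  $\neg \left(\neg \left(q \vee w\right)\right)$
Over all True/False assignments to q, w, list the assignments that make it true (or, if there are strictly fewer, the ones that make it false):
is false only for:
  q=False, w=False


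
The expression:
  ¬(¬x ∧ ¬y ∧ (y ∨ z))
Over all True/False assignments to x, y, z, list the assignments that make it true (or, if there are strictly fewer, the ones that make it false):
is false only for:
  x=False, y=False, z=True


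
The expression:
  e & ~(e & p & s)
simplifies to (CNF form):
e & (~p | ~s)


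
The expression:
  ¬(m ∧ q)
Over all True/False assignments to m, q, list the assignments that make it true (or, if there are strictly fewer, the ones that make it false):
is false only for:
  m=True, q=True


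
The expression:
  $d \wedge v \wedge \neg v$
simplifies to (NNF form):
$\text{False}$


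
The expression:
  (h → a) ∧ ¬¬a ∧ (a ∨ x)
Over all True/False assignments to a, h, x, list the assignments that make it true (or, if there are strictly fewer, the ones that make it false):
is true only for:
  a=True, h=False, x=False;
  a=True, h=False, x=True;
  a=True, h=True, x=False;
  a=True, h=True, x=True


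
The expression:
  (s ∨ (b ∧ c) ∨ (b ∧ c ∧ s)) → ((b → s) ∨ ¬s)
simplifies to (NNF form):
True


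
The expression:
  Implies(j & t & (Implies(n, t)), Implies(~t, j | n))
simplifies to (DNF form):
True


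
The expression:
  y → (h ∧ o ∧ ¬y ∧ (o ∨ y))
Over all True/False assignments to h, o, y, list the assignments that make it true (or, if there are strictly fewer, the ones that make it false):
is true only for:
  h=False, o=False, y=False;
  h=False, o=True, y=False;
  h=True, o=False, y=False;
  h=True, o=True, y=False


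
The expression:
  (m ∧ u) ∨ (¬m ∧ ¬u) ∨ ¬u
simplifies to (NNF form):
m ∨ ¬u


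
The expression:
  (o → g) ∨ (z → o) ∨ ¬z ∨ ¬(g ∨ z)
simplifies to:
True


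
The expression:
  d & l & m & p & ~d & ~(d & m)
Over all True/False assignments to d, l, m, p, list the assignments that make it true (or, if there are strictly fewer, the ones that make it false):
is never true.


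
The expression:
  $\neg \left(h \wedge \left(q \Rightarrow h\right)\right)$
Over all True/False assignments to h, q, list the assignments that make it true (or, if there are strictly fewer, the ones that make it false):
is true only for:
  h=False, q=False;
  h=False, q=True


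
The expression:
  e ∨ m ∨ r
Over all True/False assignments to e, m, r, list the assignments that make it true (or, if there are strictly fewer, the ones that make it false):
is false only for:
  e=False, m=False, r=False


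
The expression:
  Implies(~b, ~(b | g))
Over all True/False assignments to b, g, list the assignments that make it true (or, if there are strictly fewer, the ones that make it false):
is false only for:
  b=False, g=True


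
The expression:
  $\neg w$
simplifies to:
$\neg w$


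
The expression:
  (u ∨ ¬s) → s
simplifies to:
s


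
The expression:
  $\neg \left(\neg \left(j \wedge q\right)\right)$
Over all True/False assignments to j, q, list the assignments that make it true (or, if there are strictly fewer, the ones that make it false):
is true only for:
  j=True, q=True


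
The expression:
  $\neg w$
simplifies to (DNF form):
$\neg w$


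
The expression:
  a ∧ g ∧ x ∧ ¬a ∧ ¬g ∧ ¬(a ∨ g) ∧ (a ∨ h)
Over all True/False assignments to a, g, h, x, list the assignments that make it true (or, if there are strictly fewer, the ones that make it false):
is never true.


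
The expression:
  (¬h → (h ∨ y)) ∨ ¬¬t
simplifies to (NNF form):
h ∨ t ∨ y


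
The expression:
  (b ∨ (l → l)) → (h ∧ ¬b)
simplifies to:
h ∧ ¬b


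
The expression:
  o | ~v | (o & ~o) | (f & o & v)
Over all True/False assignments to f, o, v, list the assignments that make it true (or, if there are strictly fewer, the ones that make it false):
is false only for:
  f=False, o=False, v=True;
  f=True, o=False, v=True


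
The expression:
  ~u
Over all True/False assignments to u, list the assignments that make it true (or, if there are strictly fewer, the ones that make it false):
is true only for:
  u=False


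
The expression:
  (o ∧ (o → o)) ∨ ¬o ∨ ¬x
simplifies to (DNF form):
True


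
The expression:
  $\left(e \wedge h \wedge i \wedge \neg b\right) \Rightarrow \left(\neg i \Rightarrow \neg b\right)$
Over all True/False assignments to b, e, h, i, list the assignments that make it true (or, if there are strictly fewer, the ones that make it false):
is always true.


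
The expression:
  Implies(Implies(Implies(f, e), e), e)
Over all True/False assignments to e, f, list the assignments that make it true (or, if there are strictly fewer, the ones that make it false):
is false only for:
  e=False, f=True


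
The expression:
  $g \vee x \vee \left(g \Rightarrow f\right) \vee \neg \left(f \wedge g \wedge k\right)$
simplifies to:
$\text{True}$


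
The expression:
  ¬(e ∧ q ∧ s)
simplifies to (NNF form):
¬e ∨ ¬q ∨ ¬s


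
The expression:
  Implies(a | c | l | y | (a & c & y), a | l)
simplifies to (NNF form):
a | l | (~c & ~y)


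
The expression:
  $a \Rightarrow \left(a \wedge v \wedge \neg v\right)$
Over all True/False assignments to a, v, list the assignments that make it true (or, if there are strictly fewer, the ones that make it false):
is true only for:
  a=False, v=False;
  a=False, v=True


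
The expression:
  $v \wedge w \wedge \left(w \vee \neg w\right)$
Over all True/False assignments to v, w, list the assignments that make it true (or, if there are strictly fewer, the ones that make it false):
is true only for:
  v=True, w=True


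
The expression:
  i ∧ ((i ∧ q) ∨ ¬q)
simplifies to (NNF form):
i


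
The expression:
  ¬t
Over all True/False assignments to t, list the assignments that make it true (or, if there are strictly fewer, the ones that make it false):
is true only for:
  t=False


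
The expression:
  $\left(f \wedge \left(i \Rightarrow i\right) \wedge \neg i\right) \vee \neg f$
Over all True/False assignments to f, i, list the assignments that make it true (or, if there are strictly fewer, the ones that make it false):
is false only for:
  f=True, i=True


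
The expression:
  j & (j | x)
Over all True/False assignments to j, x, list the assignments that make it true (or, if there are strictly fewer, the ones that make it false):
is true only for:
  j=True, x=False;
  j=True, x=True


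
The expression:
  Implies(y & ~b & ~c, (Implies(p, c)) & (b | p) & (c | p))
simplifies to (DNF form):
b | c | ~y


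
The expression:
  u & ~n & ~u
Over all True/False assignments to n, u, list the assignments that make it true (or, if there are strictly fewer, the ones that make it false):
is never true.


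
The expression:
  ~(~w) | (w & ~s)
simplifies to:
w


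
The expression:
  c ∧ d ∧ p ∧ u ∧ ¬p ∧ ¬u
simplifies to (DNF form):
False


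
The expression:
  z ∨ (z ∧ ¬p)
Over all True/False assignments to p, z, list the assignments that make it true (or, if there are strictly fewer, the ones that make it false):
is true only for:
  p=False, z=True;
  p=True, z=True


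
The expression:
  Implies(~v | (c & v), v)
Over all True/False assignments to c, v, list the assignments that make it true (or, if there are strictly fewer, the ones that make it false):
is true only for:
  c=False, v=True;
  c=True, v=True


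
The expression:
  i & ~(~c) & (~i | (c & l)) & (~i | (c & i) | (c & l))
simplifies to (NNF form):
c & i & l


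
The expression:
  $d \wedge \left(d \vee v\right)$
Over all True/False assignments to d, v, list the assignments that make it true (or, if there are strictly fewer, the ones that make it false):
is true only for:
  d=True, v=False;
  d=True, v=True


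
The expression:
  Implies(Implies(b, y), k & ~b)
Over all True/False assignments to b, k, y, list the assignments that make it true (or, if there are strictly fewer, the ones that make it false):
is true only for:
  b=False, k=True, y=False;
  b=False, k=True, y=True;
  b=True, k=False, y=False;
  b=True, k=True, y=False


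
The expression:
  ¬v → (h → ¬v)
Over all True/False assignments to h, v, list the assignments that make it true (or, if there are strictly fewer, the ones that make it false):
is always true.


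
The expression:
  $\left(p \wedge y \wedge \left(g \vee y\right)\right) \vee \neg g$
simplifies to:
$\left(p \wedge y\right) \vee \neg g$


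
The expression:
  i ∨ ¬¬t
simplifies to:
i ∨ t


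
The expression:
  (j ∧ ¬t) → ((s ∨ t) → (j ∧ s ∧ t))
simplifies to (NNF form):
t ∨ ¬j ∨ ¬s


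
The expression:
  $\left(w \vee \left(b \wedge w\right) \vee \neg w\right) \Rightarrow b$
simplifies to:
$b$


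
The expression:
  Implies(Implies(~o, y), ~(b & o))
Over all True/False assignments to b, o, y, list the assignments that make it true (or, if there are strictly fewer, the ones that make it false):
is false only for:
  b=True, o=True, y=False;
  b=True, o=True, y=True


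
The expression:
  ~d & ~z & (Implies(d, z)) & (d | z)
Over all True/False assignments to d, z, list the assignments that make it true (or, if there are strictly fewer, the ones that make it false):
is never true.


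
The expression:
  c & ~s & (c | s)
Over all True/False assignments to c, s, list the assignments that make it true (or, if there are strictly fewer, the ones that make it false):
is true only for:
  c=True, s=False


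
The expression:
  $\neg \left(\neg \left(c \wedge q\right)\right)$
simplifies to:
$c \wedge q$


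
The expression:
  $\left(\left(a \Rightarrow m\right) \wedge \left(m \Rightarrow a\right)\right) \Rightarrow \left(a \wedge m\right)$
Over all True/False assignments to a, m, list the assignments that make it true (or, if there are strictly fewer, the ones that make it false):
is false only for:
  a=False, m=False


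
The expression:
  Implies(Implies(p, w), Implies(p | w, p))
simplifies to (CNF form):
p | ~w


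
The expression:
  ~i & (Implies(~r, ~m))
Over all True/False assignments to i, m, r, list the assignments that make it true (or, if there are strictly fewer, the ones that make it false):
is true only for:
  i=False, m=False, r=False;
  i=False, m=False, r=True;
  i=False, m=True, r=True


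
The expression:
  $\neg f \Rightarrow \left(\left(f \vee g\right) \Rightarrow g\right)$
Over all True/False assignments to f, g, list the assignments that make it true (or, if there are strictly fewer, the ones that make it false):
is always true.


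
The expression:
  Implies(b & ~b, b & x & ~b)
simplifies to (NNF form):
True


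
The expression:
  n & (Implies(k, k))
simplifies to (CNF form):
n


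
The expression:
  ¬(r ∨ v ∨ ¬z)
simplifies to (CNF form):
z ∧ ¬r ∧ ¬v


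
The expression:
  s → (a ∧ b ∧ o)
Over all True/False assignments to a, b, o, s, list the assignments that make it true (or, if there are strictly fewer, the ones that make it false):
is false only for:
  a=False, b=False, o=False, s=True;
  a=False, b=False, o=True, s=True;
  a=False, b=True, o=False, s=True;
  a=False, b=True, o=True, s=True;
  a=True, b=False, o=False, s=True;
  a=True, b=False, o=True, s=True;
  a=True, b=True, o=False, s=True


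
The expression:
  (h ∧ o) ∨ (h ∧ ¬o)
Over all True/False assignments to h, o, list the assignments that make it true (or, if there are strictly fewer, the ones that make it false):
is true only for:
  h=True, o=False;
  h=True, o=True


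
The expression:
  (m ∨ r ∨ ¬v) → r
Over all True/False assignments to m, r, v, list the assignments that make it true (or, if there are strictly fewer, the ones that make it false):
is false only for:
  m=False, r=False, v=False;
  m=True, r=False, v=False;
  m=True, r=False, v=True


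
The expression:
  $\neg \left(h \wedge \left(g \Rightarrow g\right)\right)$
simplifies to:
$\neg h$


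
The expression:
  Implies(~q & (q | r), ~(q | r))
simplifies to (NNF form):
q | ~r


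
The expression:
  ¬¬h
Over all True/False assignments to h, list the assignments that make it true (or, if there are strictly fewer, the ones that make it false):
is true only for:
  h=True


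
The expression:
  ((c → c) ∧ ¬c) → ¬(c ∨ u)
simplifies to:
c ∨ ¬u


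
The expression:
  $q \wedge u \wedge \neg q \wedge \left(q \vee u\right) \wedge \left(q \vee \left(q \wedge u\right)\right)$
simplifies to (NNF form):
$\text{False}$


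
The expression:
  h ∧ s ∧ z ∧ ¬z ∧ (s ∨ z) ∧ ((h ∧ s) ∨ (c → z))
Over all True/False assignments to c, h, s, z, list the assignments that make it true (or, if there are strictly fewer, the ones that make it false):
is never true.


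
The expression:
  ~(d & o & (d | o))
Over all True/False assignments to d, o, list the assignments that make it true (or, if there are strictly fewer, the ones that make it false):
is false only for:
  d=True, o=True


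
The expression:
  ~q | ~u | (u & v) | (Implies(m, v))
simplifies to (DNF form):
v | ~m | ~q | ~u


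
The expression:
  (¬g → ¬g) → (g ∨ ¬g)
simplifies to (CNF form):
True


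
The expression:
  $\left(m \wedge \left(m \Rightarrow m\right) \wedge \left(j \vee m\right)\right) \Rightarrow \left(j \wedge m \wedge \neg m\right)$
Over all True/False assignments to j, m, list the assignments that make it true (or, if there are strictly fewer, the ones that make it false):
is true only for:
  j=False, m=False;
  j=True, m=False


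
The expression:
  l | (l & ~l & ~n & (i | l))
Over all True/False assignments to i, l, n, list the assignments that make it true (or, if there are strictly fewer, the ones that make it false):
is true only for:
  i=False, l=True, n=False;
  i=False, l=True, n=True;
  i=True, l=True, n=False;
  i=True, l=True, n=True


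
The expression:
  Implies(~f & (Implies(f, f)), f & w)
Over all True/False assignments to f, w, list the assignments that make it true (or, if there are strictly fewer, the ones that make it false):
is true only for:
  f=True, w=False;
  f=True, w=True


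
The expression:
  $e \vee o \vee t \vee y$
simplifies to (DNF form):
$e \vee o \vee t \vee y$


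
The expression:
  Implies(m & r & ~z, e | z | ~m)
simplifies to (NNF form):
e | z | ~m | ~r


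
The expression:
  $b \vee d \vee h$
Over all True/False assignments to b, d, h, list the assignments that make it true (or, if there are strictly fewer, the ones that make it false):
is false only for:
  b=False, d=False, h=False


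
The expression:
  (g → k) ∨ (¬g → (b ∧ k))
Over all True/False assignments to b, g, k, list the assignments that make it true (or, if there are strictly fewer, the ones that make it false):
is always true.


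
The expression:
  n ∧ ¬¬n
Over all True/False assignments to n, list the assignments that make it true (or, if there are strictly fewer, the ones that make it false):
is true only for:
  n=True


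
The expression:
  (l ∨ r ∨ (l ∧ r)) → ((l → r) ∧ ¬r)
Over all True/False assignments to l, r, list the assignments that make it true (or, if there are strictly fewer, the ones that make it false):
is true only for:
  l=False, r=False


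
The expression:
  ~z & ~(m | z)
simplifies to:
~m & ~z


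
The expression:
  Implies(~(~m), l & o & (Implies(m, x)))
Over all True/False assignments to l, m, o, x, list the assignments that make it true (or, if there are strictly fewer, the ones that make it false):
is false only for:
  l=False, m=True, o=False, x=False;
  l=False, m=True, o=False, x=True;
  l=False, m=True, o=True, x=False;
  l=False, m=True, o=True, x=True;
  l=True, m=True, o=False, x=False;
  l=True, m=True, o=False, x=True;
  l=True, m=True, o=True, x=False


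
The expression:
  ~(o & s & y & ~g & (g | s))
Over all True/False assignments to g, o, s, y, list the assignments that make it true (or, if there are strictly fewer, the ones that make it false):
is false only for:
  g=False, o=True, s=True, y=True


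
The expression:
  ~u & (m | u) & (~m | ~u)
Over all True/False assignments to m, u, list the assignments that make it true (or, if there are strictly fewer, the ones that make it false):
is true only for:
  m=True, u=False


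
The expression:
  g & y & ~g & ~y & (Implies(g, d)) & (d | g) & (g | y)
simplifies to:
False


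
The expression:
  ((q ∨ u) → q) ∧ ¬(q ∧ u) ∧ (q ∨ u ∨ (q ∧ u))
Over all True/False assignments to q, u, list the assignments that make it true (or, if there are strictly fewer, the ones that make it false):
is true only for:
  q=True, u=False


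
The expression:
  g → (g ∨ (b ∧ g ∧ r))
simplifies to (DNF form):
True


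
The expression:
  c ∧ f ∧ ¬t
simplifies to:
c ∧ f ∧ ¬t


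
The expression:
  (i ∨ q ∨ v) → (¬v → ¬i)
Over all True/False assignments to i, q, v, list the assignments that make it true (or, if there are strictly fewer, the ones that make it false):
is false only for:
  i=True, q=False, v=False;
  i=True, q=True, v=False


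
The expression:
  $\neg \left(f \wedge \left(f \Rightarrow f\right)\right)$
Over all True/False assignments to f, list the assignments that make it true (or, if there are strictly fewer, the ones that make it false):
is true only for:
  f=False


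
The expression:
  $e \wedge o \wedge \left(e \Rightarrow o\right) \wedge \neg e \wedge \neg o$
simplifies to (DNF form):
$\text{False}$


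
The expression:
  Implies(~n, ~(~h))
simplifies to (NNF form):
h | n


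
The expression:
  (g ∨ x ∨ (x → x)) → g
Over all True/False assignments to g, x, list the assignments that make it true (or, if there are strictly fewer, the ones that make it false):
is true only for:
  g=True, x=False;
  g=True, x=True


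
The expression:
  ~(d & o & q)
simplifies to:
~d | ~o | ~q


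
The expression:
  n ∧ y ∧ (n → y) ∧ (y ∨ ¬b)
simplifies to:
n ∧ y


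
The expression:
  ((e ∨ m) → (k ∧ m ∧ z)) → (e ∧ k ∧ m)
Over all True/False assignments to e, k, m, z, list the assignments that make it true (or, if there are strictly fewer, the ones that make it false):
is false only for:
  e=False, k=False, m=False, z=False;
  e=False, k=False, m=False, z=True;
  e=False, k=True, m=False, z=False;
  e=False, k=True, m=False, z=True;
  e=False, k=True, m=True, z=True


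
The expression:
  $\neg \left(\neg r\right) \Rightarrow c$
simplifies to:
$c \vee \neg r$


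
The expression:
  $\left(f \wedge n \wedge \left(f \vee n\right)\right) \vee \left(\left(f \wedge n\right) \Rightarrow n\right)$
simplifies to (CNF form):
$\text{True}$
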